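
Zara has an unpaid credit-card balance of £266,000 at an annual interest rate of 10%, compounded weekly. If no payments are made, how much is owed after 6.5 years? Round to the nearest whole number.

£509,216

Growth factor = (1 + 0.1/52)^338 ≈ 1.91434552177.
A ≈ 266,000 × 1.91434552177 ≈ 509,215.9088.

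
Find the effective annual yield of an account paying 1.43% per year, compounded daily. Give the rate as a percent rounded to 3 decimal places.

One year is 365 periods at 0.0000391781 each: (1 + 0.0000391781)^365 ≈ 1.014402.
EAR = 1.014402 − 1 ≈ 1.44024%.

1.440%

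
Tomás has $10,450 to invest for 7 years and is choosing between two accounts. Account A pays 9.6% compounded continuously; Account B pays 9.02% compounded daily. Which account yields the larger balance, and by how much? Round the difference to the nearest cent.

Account A, by $815.68

Account A growth factor: e^(0.096·7) = e^0.672 ≈ 1.9581497064; balance ≈ 20,462.6644.
Account B growth factor: (1 + 0.0902/365)^2555 ≈ 1.8800944144; balance ≈ 19,646.9866.
Account A is larger by 815.6778.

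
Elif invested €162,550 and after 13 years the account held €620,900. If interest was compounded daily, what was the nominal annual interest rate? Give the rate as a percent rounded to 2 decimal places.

10.31%

The 4745-period growth factor is 620,900/162,550 = 3.81975.
r/365 = 3.81975^(1/4745) − 1 ≈ 0.000282481, so r ≈ 365·0.000282481 = 10.31057%.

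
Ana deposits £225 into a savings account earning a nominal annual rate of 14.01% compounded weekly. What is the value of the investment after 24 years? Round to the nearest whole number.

£6,464

Periodic rate = 14.01%/52 = 0.00269423; periods = 52·24 = 1248.
A = 225·(1 + 0.1401/52)^1248 ≈ 225·28.72818161 ≈ 6,463.8409.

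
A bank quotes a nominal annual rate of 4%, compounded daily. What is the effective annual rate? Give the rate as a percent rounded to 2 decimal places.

4.08%

One year is 365 periods at 0.000109589 each: (1 + 0.000109589)^365 ≈ 1.040808.
EAR = 1.040808 − 1 ≈ 4.08085%.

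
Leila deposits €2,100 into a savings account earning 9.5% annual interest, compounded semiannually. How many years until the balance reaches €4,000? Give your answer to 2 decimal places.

We need (1 + 0.0475)^(2t) = 1.9048, so 2t = ln 1.9048 / ln 1.0475 ≈ 13.8851.
t ≈ 13.8851/2 = 6.9425 years.

6.94 years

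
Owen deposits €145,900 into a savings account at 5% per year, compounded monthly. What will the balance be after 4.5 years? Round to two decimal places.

€182,628.49

Growth factor = (1 + 0.05/12)^54 ≈ 1.25173745227.
A ≈ 145,900 × 1.25173745227 ≈ 182,628.4943.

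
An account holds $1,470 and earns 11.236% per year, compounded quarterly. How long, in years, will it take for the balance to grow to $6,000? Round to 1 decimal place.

12.7 years

(1 + 0.02809)^(4t) = 6,000/1,470 = 4.0816.
4t·ln(1 + 0.02809) = ln(4.0816); 4t = 1.4065/0.0277027 ≈ 50.7711.
t ≈ 12.6928 years.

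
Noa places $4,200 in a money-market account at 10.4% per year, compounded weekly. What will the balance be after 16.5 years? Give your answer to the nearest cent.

Growth factor = (1 + 0.002)^858 ≈ 5.5527110422.
A ≈ 4,200 × 5.5527110422 ≈ 23,321.3864.

$23,321.39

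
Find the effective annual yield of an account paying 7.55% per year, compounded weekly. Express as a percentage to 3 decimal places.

7.836%

One year is 52 periods at 0.00145192 each: (1 + 0.00145192)^52 ≈ 1.078364.
EAR = 1.078364 − 1 ≈ 7.83642%.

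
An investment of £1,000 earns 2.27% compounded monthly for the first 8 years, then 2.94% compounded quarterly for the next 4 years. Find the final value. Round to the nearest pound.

£1,348

After 8 years at 2.27%: 1,000 × 1.198928754 ≈ 1,198.9288.
Then 4 years at 2.94%: 1,198.9288 × 1.124310463 ≈ 1,347.9681.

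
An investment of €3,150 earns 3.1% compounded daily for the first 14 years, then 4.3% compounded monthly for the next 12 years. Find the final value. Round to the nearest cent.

€8,137.33

After 14 years at 3.1%: 3,150 × 1.543390425 ≈ 4,861.6798.
Then 12 years at 4.3%: 4,861.6798 × 1.673768553 ≈ 8,137.3268.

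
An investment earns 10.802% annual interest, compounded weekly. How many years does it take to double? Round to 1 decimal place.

6.4 years

(1 + 0.00207731)^(52t) = 2.
52t = ln 2 / ln(1 + 0.00207731) ≈ 0.69315/0.00207515 ≈ 334.0222.
t ≈ 6.4235.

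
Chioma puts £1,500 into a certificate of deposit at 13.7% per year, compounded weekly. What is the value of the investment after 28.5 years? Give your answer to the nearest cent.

£74,056.68

Periodic rate = 13.7%/52 = 0.00263462; periods = 52·28.5 = 1482.
A = 1,500·(1 + 0.137/52)^1482 ≈ 1,500·49.371117552 ≈ 74,056.6763.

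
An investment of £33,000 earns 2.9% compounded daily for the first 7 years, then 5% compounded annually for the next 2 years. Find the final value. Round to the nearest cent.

£44,570.84

Phase 1: 33,000·(1 + 0.029/365)^2555 ≈ 40,427.0654.
Phase 2: 40,427.0654·(1 + 0.05)^2 ≈ 44,570.8397.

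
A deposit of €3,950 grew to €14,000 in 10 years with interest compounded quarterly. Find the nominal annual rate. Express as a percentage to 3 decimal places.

12.856%

The 40-period growth factor is 14,000/3,950 = 3.5443.
r/4 = 3.5443^(1/40) − 1 ≈ 0.0321392, so r ≈ 4·0.0321392 = 12.85568%.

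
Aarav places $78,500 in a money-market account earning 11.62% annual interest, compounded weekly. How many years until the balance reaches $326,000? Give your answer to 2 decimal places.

We need (1 + 0.00223462)^(52t) = 4.1529, so 52t = ln 4.1529 / ln 1.002235 ≈ 637.8677.
t ≈ 637.8677/52 = 12.2667 years.

12.27 years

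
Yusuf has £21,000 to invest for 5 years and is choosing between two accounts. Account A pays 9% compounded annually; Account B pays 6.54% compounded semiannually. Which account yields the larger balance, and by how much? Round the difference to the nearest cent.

Account A, by £3,340.26

A: (1 + 0.09)^5 ≈ 1.5386239549, so 21,000 × 1.5386239549 ≈ 32,311.1031.
B: (1 + 0.0327)^10 ≈ 1.3795637375, so 21,000 × 1.3795637375 ≈ 28,970.8385.
Difference ≈ 3,340.2646 in favor of A.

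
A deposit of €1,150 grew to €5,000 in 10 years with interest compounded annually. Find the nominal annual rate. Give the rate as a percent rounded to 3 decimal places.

(1 + r)^10 = 5,000/1,150 = 4.34783.
1 + r = 4.34783^(1/10) ≈ 1.158316, so r ≈ 0.158316.
r ≈ 15.83164%.

15.832%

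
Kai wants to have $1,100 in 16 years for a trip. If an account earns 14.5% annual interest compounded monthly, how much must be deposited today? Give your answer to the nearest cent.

$109.61

Growth factor = (1 + 0.145/12)^192 ≈ 10.03516307.
P = 1,100/10.03516307 ≈ 109.6146.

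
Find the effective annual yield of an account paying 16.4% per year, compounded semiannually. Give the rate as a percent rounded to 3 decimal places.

17.072%

One year is 2 periods at 0.082 each: (1 + 0.082)^2 ≈ 1.170724.
EAR = 1.170724 − 1 ≈ 17.07240%.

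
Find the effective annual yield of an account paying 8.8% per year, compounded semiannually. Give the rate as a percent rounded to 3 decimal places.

8.994%

One year is 2 periods at 0.044 each: (1 + 0.044)^2 ≈ 1.089936.
EAR = 1.089936 − 1 ≈ 8.99360%.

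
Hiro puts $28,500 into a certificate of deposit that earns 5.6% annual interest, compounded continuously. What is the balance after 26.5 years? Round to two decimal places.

$125,700.75

A = P·e^(rt) = 28,500·e^(0.056·26.5) = 28,500·e^1.484.
e^1.484 ≈ 4.41055265411, so A ≈ 125,700.7506.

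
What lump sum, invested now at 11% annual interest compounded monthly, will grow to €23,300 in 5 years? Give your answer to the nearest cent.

Growth factor = (1 + 0.11/12)^60 ≈ 1.7289157305.
P = 23,300/1.7289157305 ≈ 13,476.6545.

€13,476.65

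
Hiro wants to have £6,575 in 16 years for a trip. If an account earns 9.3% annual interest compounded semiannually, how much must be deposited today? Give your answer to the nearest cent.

£1,535.47

Growth factor = (1 + 0.0465)^32 ≈ 4.282086595.
P = 6,575/4.282086595 ≈ 1,535.4664.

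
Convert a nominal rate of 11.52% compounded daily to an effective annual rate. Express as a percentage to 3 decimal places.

12.208%

One year is 365 periods at 0.000315616 each: (1 + 0.000315616)^365 ≈ 1.122077.
EAR = 1.122077 − 1 ≈ 12.20774%.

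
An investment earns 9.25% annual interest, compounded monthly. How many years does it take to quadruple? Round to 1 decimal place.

(1 + 0.00770833)^(12t) = 4.
12t = ln 4 / ln(1 + 0.00770833) ≈ 1.3863/0.00767878 ≈ 180.5359.
t ≈ 15.0447.

15.0 years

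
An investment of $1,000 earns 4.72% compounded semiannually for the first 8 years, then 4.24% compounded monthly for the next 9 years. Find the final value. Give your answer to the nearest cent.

Phase 1: 1,000·(1 + 0.0236)^16 ≈ 1,452.3940.
Phase 2: 1,452.3940·(1 + 0.0424/12)^108 ≈ 2,125.7839.

$2,125.78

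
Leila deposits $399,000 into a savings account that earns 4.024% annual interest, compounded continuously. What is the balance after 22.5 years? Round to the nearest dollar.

$986,695

A = P·e^(rt) = 399,000·e^(0.04024·22.5) = 399,000·e^0.9054.
e^0.9054 ≈ 2.47292089361, so A ≈ 986,695.4365.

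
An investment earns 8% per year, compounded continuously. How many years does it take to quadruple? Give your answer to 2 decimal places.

e^(0.08t) = 4, so 0.08t = ln 4 ≈ 1.3863.
t ≈ 1.3863/0.08 ≈ 17.3287.

17.33 years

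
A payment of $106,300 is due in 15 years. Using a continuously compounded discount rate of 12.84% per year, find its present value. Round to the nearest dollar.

P = A·e^(−rt) = 106,300·e^(−1.926).
e^(−1.926) ≈ 0.145729954013, so P ≈ 15,491.0941.

$15,491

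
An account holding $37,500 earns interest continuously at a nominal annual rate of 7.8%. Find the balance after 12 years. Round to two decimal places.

$95,616.07

A = P·e^(rt) = 37,500·e^(0.078·12) = 37,500·e^0.936.
e^0.936 ≈ 2.5497619452, so A ≈ 95,616.0729.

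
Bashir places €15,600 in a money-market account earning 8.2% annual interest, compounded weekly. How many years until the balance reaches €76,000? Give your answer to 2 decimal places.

19.33 years

(1 + 0.00157692)^(52t) = 76,000/15,600 = 4.8718.
52t·ln(1 + 0.00157692) = ln(4.8718); 52t = 1.5835/0.00157568 ≈ 1004.9384.
t ≈ 19.3257 years.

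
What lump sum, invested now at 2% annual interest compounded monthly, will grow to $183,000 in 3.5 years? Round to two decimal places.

Growth factor = (1 + 0.02/12)^42 ≈ 1.07244568953.
P = 183,000/1.07244568953 ≈ 170,638.0116.

$170,638.01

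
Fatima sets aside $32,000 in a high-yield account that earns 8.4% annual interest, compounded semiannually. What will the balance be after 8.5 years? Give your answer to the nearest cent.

$64,402.27

Periodic rate = 8.4%/2 = 0.042; periods = 2·8.5 = 17.
A = 32,000·(1 + 0.042)^17 ≈ 32,000·2.0125710552 ≈ 64,402.2738.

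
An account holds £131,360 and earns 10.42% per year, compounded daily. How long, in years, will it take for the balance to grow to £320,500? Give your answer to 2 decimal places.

We need (1 + 0.000285479)^(365t) = 2.4399, so 365t = ln 2.4399 / ln 1.000285 ≈ 3124.8061.
t ≈ 3124.8061/365 = 8.5611 years.

8.56 years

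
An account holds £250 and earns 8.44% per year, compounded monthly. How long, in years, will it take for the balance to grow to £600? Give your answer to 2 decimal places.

10.41 years

We need (1 + 0.00703333)^(12t) = 2.4, so 12t = ln 2.4 / ln 1.007033 ≈ 124.9115.
t ≈ 124.9115/12 = 10.4093 years.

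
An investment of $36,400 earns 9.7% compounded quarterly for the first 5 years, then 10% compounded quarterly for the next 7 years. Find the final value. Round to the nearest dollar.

Phase 1: 36,400·(1 + 0.02425)^20 ≈ 58,778.8163.
Phase 2: 58,778.8163·(1 + 0.025)^28 ≈ 117,351.6140.

$117,352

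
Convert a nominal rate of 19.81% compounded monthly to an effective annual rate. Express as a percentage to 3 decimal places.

21.711%

EAR = (1 + 19.81%/12)^12 − 1 = (1 + 0.0165083)^12 − 1.
(1 + 0.0165083)^12 ≈ 1.217114, so EAR ≈ 21.71142%.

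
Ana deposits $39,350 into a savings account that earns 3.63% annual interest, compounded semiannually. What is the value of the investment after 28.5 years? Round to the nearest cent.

Growth factor = (1 + 0.01815)^57 ≈ 2.78785793529.
A ≈ 39,350 × 2.78785793529 ≈ 109,702.2098.

$109,702.21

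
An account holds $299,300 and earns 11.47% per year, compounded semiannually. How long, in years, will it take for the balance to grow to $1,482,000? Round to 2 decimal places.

We need (1 + 0.05735)^(2t) = 4.9516, so 2t = ln 4.9516 / ln 1.05735 ≈ 28.6861.
t ≈ 28.6861/2 = 14.3430 years.

14.34 years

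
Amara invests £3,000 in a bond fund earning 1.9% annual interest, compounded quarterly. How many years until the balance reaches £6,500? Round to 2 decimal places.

40.79 years

We need (1 + 0.00475)^(4t) = 2.1667, so 4t = ln 2.1667 / ln 1.00475 ≈ 163.1631.
t ≈ 163.1631/4 = 40.7908 years.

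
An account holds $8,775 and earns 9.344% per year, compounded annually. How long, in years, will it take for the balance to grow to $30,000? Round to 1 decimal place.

(1 + 0.09344)^t = 30,000/8,775 = 3.4188.
t·ln(1 + 0.09344) = ln(3.4188); t = 1.2293/0.0893287 ≈ 13.7614.

13.8 years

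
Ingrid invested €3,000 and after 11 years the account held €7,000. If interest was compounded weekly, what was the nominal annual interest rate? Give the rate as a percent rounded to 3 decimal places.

7.708%

(1 + r/52)^572 = 7,000/3,000 = 2.33333.
1 + r/52 = 2.33333^(1/572) ≈ 1.001482, so r/52 ≈ 0.00148239.
r ≈ 52·0.00148239 = 7.70842%.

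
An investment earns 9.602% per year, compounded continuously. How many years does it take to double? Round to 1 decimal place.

e^(0.09602t) = 2, so 0.09602t = ln 2 ≈ 0.69315.
t ≈ 0.69315/0.09602 ≈ 7.2188.

7.2 years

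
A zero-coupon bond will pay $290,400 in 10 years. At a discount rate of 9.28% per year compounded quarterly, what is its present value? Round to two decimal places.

$116,031.35

Growth factor = (1 + 0.0232)^40 ≈ 2.50277183404.
P = 290,400/2.50277183404 ≈ 116,031.3521.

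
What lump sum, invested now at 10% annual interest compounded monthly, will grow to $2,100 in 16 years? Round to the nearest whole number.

$427

Growth factor = (1 + 0.1/12)^192 ≈ 4.92030313.
P = 2,100/4.92030313 ≈ 426.8030.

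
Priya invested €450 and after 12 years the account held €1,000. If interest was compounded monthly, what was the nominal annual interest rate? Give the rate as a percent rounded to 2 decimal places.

The 144-period growth factor is 1,000/450 = 2.22222.
r/12 = 2.22222^(1/144) − 1 ≈ 0.0055606, so r ≈ 12·0.0055606 = 6.67271%.

6.67%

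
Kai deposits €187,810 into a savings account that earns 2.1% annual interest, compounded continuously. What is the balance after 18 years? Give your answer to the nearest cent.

A = P·e^(rt) = 187,810·e^(0.021·18) = 187,810·e^0.378.
e^0.378 ≈ 1.45936294288, so A ≈ 274,082.9543.

€274,082.95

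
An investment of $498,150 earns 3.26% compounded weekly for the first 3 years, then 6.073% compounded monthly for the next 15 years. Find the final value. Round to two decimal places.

$1,362,836.21

Phase 1: 498,150·(1 + 0.0326/52)^156 ≈ 549,314.2009.
Phase 2: 549,314.2009·(1 + 0.06073/12)^180 ≈ 1,362,836.2123.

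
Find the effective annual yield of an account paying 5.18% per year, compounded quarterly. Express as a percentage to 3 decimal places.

One year is 4 periods at 0.01295 each: (1 + 0.01295)^4 ≈ 1.052815.
EAR = 1.052815 − 1 ≈ 5.28149%.

5.281%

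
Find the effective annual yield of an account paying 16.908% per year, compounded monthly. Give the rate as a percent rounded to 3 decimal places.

One year is 12 periods at 0.01409 each: (1 + 0.01409)^12 ≈ 1.182818.
EAR = 1.182818 − 1 ≈ 18.28182%.

18.282%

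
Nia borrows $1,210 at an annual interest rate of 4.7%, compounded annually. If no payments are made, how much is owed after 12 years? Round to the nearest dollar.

Growth factor = (1 + 0.047)^12 ≈ 1.735242517.
A ≈ 1,210 × 1.735242517 ≈ 2,099.6434.

$2,100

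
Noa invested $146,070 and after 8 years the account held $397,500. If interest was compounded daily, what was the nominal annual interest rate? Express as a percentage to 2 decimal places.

12.52%

The 2920-period growth factor is 397,500/146,070 = 2.7213.
r/365 = 2.7213^(1/2920) − 1 ≈ 0.000342904, so r ≈ 365·0.000342904 = 12.51601%.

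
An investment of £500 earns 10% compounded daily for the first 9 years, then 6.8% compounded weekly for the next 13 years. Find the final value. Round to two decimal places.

After 9 years at 10%: 500 × 2.459299946 ≈ 1,229.6500.
Then 13 years at 6.8%: 1,229.6500 × 2.419165155 ≈ 2,974.7264.

£2,974.73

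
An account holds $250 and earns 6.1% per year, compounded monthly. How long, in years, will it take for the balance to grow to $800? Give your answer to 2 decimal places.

19.12 years

We need (1 + 0.00508333)^(12t) = 3.2, so 12t = ln 3.2 / ln 1.005083 ≈ 229.3976.
t ≈ 229.3976/12 = 19.1165 years.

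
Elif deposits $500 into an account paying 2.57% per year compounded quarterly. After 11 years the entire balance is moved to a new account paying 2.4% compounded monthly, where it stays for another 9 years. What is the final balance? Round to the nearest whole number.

Phase 1: 500·(1 + 0.006425)^44 ≈ 662.7539.
Phase 2: 662.7539·(1 + 0.002)^108 ≈ 822.3681.

$822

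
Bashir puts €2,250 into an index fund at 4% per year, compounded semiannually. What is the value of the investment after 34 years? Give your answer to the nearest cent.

€8,649.56

Periodic rate = 4%/2 = 0.02; periods = 2·34 = 68.
A = 2,250·(1 + 0.02)^68 ≈ 2,250·3.844250503 ≈ 8,649.5636.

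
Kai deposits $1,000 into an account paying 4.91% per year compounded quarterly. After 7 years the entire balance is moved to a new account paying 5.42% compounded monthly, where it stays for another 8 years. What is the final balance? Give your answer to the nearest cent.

After 7 years at 4.91%: 1,000 × 1.407208066 ≈ 1,407.2081.
Then 8 years at 5.42%: 1,407.2081 × 1.541296161 ≈ 2,168.9244.

$2,168.92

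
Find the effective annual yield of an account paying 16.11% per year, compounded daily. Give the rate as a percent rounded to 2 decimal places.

17.48%

One year is 365 periods at 0.00044137 each: (1 + 0.00044137)^365 ≈ 1.174761.
EAR = 1.174761 − 1 ≈ 17.47607%.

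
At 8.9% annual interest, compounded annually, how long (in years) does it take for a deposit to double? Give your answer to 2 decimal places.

8.13 years

(1 + 0.089)^t = 2.
t = ln 2 / ln(1 + 0.089) ≈ 0.69315/0.0852598 ≈ 8.1298.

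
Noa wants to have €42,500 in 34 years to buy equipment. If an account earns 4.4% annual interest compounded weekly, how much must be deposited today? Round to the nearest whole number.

Periodic rate = 4.4%/52 = 0.000846154; 1768 periods.
P = 42,500/(1 + 0.044/52)^1768 ≈ 42,500/4.4609753646 ≈ 9,527.0645.

€9,527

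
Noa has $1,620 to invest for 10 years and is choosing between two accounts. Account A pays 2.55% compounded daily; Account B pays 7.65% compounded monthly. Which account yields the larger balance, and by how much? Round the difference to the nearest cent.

A: (1 + 0.0255/365)^3650 ≈ 1.290450127, so 1,620 × 1.290450127 ≈ 2,090.5292.
B: (1 + 0.006375)^120 ≈ 2.143782681, so 1,620 × 2.143782681 ≈ 3,472.9279.
Difference ≈ 1,382.3987 in favor of B.

Account B, by $1,382.40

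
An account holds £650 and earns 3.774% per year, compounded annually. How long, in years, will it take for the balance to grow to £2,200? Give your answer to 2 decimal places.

We need (1 + 0.03774)^t = 3.3846, so t = ln 3.3846 / ln 1.03774 ≈ 32.9122.

32.91 years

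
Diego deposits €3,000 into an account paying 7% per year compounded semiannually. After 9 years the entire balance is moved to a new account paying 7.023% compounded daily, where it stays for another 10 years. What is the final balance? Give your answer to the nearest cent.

€11,246.65

Phase 1: 3,000·(1 + 0.035)^18 ≈ 5,572.4676.
Phase 2: 5,572.4676·(1 + 0.07023/365)^3650 ≈ 11,246.6512.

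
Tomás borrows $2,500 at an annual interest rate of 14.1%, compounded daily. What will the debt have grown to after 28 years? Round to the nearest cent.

Growth factor = (1 + 0.141/365)^10220 ≈ 51.792100489.
A ≈ 2,500 × 51.792100489 ≈ 129,480.2512.

$129,480.25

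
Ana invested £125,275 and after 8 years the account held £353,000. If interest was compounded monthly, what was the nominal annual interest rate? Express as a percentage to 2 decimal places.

13.02%

(1 + r/12)^96 = 353,000/125,275 = 2.8178.
1 + r/12 = 2.8178^(1/96) ≈ 1.01085, so r/12 ≈ 0.0108497.
r ≈ 12·0.0108497 = 13.01958%.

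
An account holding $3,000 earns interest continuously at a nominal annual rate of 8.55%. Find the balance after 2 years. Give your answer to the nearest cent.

$3,559.47

A = P·e^(rt) = 3,000·e^(0.0855·2) = 3,000·e^0.171.
e^0.171 ≈ 1.186490749, so A ≈ 3,559.4722.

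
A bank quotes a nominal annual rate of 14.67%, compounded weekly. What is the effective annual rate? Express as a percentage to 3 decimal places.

15.777%

EAR = (1 + 14.67%/52)^52 − 1 = (1 + 0.00282115)^52 − 1.
(1 + 0.00282115)^52 ≈ 1.157767, so EAR ≈ 15.77674%.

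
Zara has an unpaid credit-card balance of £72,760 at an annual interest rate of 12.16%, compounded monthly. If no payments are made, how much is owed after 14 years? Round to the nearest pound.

£395,835

Growth factor = (1 + 0.1216/12)^168 ≈ 5.44028983191.
A ≈ 72,760 × 5.44028983191 ≈ 395,835.4882.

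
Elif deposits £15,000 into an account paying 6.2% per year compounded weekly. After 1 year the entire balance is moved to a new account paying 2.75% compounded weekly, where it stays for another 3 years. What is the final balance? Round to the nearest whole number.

After 1 years at 6.2%: 15,000 × 1.063923051 ≈ 15,958.8458.
Then 3 years at 2.75%: 15,958.8458 × 1.0859749911 ≈ 17,330.9074.

£17,331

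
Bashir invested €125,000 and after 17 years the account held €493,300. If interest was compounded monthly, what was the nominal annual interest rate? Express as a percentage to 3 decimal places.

8.103%

The 204-period growth factor is 493,300/125,000 = 3.9464.
r/12 = 3.9464^(1/204) − 1 ≈ 0.00675212, so r ≈ 12·0.00675212 = 8.10255%.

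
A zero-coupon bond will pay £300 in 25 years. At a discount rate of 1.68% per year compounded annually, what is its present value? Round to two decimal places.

Growth factor = (1 + 0.0168)^25 ≈ 1.51666072.
P = 300/1.51666072 ≈ 197.8030.

£197.80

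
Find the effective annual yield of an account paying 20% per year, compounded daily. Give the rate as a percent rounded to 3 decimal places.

One year is 365 periods at 0.000547945 each: (1 + 0.000547945)^365 ≈ 1.221336.
EAR = 1.221336 − 1 ≈ 22.13359%.

22.134%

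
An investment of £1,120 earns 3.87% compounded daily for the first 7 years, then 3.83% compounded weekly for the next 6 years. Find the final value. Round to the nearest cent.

£1,847.68

Phase 1: 1,120·(1 + 0.0387/365)^2555 ≈ 1,468.4601.
Phase 2: 1,468.4601·(1 + 0.0383/52)^312 ≈ 1,847.6780.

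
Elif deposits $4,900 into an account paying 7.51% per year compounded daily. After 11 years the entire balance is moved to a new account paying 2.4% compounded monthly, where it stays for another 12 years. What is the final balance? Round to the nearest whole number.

$14,924

After 11 years at 7.51%: 4,900 × 2.2841981077 ≈ 11,192.5707.
Then 12 years at 2.4%: 11,192.5707 × 1.3333737486 ≈ 14,923.8800.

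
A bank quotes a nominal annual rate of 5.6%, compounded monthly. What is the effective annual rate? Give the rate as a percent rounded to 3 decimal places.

One year is 12 periods at 0.00466667 each: (1 + 0.00466667)^12 ≈ 1.05746.
EAR = 1.05746 − 1 ≈ 5.74599%.

5.746%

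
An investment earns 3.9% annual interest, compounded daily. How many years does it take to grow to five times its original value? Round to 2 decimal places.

(1 + 0.000106849)^(365t) = 5.
365t = ln 5 / ln(1 + 0.000106849) ≈ 1.6094/0.000106844 ≈ 15063.4929.
t ≈ 41.2698.

41.27 years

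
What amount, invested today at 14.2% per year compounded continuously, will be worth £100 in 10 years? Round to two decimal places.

£24.17

P = A·e^(−rt) = 100·e^(−1.42).
e^(−1.42) ≈ 0.24171402, so P ≈ 24.1714.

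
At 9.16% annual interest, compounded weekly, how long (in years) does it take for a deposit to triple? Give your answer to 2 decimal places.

12.00 years

(1 + 0.00176154)^(52t) = 3.
52t = ln 3 / ln(1 + 0.00176154) ≈ 1.0986/0.00175999 ≈ 624.2155.
t ≈ 12.0041.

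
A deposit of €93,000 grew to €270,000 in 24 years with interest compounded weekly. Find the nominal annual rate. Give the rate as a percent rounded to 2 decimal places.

The 1248-period growth factor is 270,000/93,000 = 2.90323.
r/52 = 2.90323^(1/1248) − 1 ≈ 0.000854389, so r ≈ 52·0.000854389 = 4.44282%.

4.44%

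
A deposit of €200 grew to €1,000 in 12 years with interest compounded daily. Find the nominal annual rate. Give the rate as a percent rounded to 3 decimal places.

The 4380-period growth factor is 1,000/200 = 5.
r/365 = 5^(1/4380) − 1 ≈ 0.000367519, so r ≈ 365·0.000367519 = 13.41445%.

13.414%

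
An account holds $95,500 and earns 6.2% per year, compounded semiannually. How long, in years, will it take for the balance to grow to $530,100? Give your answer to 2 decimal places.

We need (1 + 0.031)^(2t) = 5.5508, so 2t = ln 5.5508 / ln 1.031 ≈ 56.1410.
t ≈ 56.1410/2 = 28.0705 years.

28.07 years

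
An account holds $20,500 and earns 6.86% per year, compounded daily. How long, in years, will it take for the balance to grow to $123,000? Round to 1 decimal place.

We need (1 + 0.000187945)^(365t) = 6, so 365t = ln 6 / ln 1.000188 ≈ 9534.3099.
t ≈ 9534.3099/365 = 26.1214 years.

26.1 years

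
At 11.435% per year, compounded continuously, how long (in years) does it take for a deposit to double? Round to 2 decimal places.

e^(0.11435t) = 2, so 0.11435t = ln 2 ≈ 0.69315.
t ≈ 0.69315/0.11435 ≈ 6.0616.

6.06 years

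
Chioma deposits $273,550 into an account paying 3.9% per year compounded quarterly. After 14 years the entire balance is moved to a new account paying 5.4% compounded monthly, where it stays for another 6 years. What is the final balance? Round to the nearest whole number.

$650,742

After 14 years at 3.9%: 273,550 × 1.72177446692 ≈ 470,991.4054.
Then 6 years at 5.4%: 470,991.4054 × 1.38164273603 ≈ 650,741.8540.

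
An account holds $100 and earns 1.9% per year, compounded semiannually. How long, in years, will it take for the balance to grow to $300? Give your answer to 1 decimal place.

58.1 years

(1 + 0.0095)^(2t) = 300/100 = 3.
2t·ln(1 + 0.0095) = ln(3); 2t = 1.0986/0.00945516 ≈ 116.1918.
t ≈ 58.0959 years.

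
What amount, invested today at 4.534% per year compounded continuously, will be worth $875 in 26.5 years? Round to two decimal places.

$263.15

P = A·e^(−rt) = 875·e^(−1.20151).
e^(−1.20151) ≈ 0.300739752, so P ≈ 263.1473.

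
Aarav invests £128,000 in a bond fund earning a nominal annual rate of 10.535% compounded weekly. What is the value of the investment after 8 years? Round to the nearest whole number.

Periodic rate = 10.535%/52 = 0.00202596; periods = 52·8 = 416.
A = 128,000·(1 + 0.10535/52)^416 ≈ 128,000·2.32088229083 ≈ 297,072.9332.

£297,073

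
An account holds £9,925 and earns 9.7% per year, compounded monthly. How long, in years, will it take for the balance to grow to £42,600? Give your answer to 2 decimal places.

We need (1 + 0.00808333)^(12t) = 4.2922, so 12t = ln 4.2922 / ln 1.008083 ≈ 180.9498.
t ≈ 180.9498/12 = 15.0791 years.

15.08 years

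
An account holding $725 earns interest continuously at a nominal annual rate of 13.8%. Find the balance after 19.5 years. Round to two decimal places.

A = P·e^(rt) = 725·e^(0.138·19.5) = 725·e^2.691.
e^2.691 ≈ 14.746414965, so A ≈ 10,691.1508.

$10,691.15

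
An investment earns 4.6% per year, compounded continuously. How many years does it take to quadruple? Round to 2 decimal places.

e^(0.046t) = 4, so 0.046t = ln 4 ≈ 1.3863.
t ≈ 1.3863/0.046 ≈ 30.1368.

30.14 years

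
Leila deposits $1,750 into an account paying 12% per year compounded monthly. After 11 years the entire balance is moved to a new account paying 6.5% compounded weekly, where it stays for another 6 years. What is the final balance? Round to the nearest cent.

$9,610.11

Phase 1: 1,750·(1 + 0.01)^132 ≈ 6,508.1775.
Phase 2: 6,508.1775·(1 + 0.00125)^312 ≈ 9,610.1123.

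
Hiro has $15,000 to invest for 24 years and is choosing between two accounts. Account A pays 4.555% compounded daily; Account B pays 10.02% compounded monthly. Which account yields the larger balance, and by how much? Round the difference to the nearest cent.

Account B, by $119,738.57

A: (1 + 0.04555/365)^8760 ≈ 2.9836034845, so 15,000 × 2.9836034845 ≈ 44,754.0523.
B: (1 + 0.00835)^288 ≈ 10.9661746337, so 15,000 × 10.9661746337 ≈ 164,492.6195.
Difference ≈ 119,738.5672 in favor of B.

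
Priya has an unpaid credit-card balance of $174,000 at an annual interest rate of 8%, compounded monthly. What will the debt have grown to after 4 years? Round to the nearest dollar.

Growth factor = (1 + 0.08/12)^48 ≈ 1.37566610043.
A ≈ 174,000 × 1.37566610043 ≈ 239,365.9015.

$239,366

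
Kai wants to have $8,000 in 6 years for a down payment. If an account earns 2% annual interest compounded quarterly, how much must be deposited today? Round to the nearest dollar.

$7,097

Periodic rate = 2%/4 = 0.005; 24 periods.
P = 8,000/(1 + 0.005)^24 ≈ 8,000/1.127159776 ≈ 7,097.4854.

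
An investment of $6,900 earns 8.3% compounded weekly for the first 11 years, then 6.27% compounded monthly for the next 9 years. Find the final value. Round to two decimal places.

After 11 years at 8.3%: 6,900 × 2.4899736552 ≈ 17,180.8182.
Then 9 years at 6.27%: 17,180.8182 × 1.7556354681 ≈ 30,163.2538.

$30,163.25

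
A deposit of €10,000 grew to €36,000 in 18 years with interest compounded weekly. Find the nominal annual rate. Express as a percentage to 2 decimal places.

7.12%

The 936-period growth factor is 36,000/10,000 = 3.6.
r/52 = 3.6^(1/936) − 1 ≈ 0.00136946, so r ≈ 52·0.00136946 = 7.12117%.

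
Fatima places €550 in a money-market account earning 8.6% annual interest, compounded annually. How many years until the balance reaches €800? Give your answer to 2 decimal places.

4.54 years

(1 + 0.086)^t = 800/550 = 1.4545.
t·ln(1 + 0.086) = ln(1.4545); t = 0.37469/0.0825012 ≈ 4.5417.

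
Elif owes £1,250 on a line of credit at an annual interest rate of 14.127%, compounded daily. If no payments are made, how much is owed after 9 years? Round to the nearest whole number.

£4,456

Periodic rate = 14.127%/365 = 0.000387041; periods = 365·9 = 3285.
A = 1,250·(1 + 0.14127/365)^3285 ≈ 1,250·3.565071164 ≈ 4,456.3390.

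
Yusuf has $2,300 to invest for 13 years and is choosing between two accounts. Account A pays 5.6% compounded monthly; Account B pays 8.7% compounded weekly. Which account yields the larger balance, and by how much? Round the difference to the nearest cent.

Account A growth factor: (1 + 0.056/12)^156 ≈ 2.06743064; balance ≈ 4,755.0905.
Account B growth factor: (1 + 0.087/52)^676 ≈ 3.095826546; balance ≈ 7,120.4011.
Account B is larger by 2,365.3106.

Account B, by $2,365.31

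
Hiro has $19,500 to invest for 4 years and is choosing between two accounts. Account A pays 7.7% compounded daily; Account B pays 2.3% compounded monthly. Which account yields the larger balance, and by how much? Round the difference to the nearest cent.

Account A, by $5,155.58

Account A growth factor: (1 + 0.077/365)^1460 ≈ 1.3606567899; balance ≈ 26,532.8074.
Account B growth factor: (1 + 0.023/12)^48 ≈ 1.0962682868; balance ≈ 21,377.2316.
Account A is larger by 5,155.5758.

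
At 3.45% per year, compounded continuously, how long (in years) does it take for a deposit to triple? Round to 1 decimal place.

e^(0.0345t) = 3, so 0.0345t = ln 3 ≈ 1.0986.
t ≈ 1.0986/0.0345 ≈ 31.8438.

31.8 years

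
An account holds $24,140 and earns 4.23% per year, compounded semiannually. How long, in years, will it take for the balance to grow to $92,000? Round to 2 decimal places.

We need (1 + 0.02115)^(2t) = 3.8111, so 2t = ln 3.8111 / ln 1.02115 ≈ 63.9252.
t ≈ 63.9252/2 = 31.9626 years.

31.96 years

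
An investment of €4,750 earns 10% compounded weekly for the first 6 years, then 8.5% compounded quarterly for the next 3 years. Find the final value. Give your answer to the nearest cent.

€11,132.81

After 6 years at 10%: 4,750 × 1.8210692262 ≈ 8,650.0788.
Then 3 years at 8.5%: 8,650.0788 × 1.2870186329 ≈ 11,132.8126.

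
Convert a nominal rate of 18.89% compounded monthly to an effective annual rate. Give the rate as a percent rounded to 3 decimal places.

EAR = (1 + 18.89%/12)^12 − 1 = (1 + 0.0157417)^12 − 1.
(1 + 0.0157417)^12 ≈ 1.206144, so EAR ≈ 20.61442%.

20.614%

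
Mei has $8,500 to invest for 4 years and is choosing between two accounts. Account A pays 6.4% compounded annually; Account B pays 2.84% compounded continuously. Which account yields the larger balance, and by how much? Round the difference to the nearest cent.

A: (1 + 0.064)^4 ≈ 1.2816413532, so 8,500 × 1.2816413532 ≈ 10,893.9515.
B: e^(0.0284·4) = e^0.1136 ≈ 1.120303914, so 8,500 × 1.120303914 ≈ 9,522.5833.
Difference ≈ 1,371.3682 in favor of A.

Account A, by $1,371.37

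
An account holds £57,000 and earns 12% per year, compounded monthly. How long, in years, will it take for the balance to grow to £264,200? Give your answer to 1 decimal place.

12.8 years

We need (1 + 0.01)^(12t) = 4.6351, so 12t = ln 4.6351 / ln 1.01 ≈ 154.1311.
t ≈ 154.1311/12 = 12.8443 years.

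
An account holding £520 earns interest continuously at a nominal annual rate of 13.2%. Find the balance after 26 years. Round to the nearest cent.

£16,088.00

A = P·e^(rt) = 520·e^(0.132·26) = 520·e^3.432.
e^3.432 ≈ 30.93845783, so A ≈ 16,087.9981.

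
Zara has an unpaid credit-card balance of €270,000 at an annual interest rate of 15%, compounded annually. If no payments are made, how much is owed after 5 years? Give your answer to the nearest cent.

Annual rate = 15% = 0.15; years = 5.
A = 270,000·(1 + 0.15)^5 ≈ 270,000·2.0113571875 ≈ 543,066.4406.

€543,066.44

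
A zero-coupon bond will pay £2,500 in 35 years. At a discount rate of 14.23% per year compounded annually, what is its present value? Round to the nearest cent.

Growth factor = (1 + 0.1423)^35 ≈ 105.2703793.
P = 2,500/105.2703793 ≈ 23.7484.

£23.75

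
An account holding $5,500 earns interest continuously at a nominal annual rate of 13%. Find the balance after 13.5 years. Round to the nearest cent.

A = P·e^(rt) = 5,500·e^(0.13·13.5) = 5,500·e^1.755.
e^1.755 ≈ 5.783447742, so A ≈ 31,808.9626.

$31,808.96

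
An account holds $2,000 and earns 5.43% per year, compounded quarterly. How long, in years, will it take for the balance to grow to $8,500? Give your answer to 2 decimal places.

26.83 years

We need (1 + 0.013575)^(4t) = 4.25, so 4t = ln 4.25 / ln 1.013575 ≈ 107.3089.
t ≈ 107.3089/4 = 26.8272 years.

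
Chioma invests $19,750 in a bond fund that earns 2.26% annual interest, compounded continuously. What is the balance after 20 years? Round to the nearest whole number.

$31,036

A = P·e^(rt) = 19,750·e^(0.0226·20) = 19,750·e^0.452.
e^0.452 ≈ 1.5714519486, so A ≈ 31,036.1760.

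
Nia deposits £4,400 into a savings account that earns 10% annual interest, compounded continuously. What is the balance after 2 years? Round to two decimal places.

£5,374.17

A = P·e^(rt) = 4,400·e^(0.1·2) = 4,400·e^0.2.
e^0.2 ≈ 1.221402758, so A ≈ 5,374.1721.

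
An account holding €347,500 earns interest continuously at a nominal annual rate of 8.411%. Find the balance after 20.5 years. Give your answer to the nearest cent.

A = P·e^(rt) = 347,500·e^(0.08411·20.5) = 347,500·e^1.724255.
e^1.724255 ≈ 5.608341258684, so A ≈ 1,948,898.5874.

€1,948,898.59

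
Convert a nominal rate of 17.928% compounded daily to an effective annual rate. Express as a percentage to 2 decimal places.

One year is 365 periods at 0.000491178 each: (1 + 0.000491178)^365 ≈ 1.196303.
EAR = 1.196303 − 1 ≈ 19.63030%.

19.63%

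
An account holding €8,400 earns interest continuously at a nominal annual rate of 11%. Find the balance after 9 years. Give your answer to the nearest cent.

€22,606.37

A = P·e^(rt) = 8,400·e^(0.11·9) = 8,400·e^0.99.
e^0.99 ≈ 2.6912344723, so A ≈ 22,606.3696.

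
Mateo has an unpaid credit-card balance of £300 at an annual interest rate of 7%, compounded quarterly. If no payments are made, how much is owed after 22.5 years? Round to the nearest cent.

Growth factor = (1 + 0.0175)^90 ≈ 4.765380801.
A ≈ 300 × 4.765380801 ≈ 1,429.6142.

£1,429.61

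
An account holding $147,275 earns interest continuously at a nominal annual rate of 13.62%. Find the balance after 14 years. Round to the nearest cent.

$991,383.64

A = P·e^(rt) = 147,275·e^(0.1362·14) = 147,275·e^1.9068.
e^1.9068 ≈ 6.73151345334, so A ≈ 991,383.6438.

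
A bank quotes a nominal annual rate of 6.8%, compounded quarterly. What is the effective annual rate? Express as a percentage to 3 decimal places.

One year is 4 periods at 0.017 each: (1 + 0.017)^4 ≈ 1.069754.
EAR = 1.069754 − 1 ≈ 6.97537%.

6.975%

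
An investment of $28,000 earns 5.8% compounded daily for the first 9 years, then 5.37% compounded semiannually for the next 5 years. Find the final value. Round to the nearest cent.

After 9 years at 5.8%: 28,000 × 1.6853251801 ≈ 47,189.1050.
Then 5 years at 5.37%: 47,189.1050 × 1.3033770644 ≈ 61,505.1972.

$61,505.20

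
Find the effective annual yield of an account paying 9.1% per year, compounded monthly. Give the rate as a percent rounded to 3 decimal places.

EAR = (1 + 9.1%/12)^12 − 1 = (1 + 0.00758333)^12 − 1.
(1 + 0.00758333)^12 ≈ 1.094893, so EAR ≈ 9.48931%.

9.489%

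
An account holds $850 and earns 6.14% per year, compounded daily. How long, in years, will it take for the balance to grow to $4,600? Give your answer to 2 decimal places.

We need (1 + 0.000168219)^(365t) = 5.4118, so 365t = ln 5.4118 / ln 1.000168 ≈ 10038.7915.
t ≈ 10038.7915/365 = 27.5035 years.

27.50 years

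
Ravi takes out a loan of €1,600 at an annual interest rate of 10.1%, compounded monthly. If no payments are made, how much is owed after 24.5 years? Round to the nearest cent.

€18,805.48

Growth factor = (1 + 0.101/12)^294 ≈ 11.753423316.
A ≈ 1,600 × 11.753423316 ≈ 18,805.4773.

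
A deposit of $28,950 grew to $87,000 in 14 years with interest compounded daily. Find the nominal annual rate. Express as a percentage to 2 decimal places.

(1 + r/365)^5110 = 87,000/28,950 = 3.00518.
1 + r/365 = 3.00518^(1/5110) ≈ 1.000215, so r/365 ≈ 0.000215354.
r ≈ 365·0.000215354 = 7.86040%.

7.86%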